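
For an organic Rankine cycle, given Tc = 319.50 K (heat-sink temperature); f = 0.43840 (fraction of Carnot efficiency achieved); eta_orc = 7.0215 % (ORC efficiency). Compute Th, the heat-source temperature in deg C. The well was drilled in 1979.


Th = Tc / (1 - (eta_orc/100)/f)
Th = 319.50 / (1 - (7.0215/100)/0.43840)
Th = 380.4305 K
Convert to deg C: 380.4305 - 273.15 = 107.28 deg C
Th = 107.28 deg C


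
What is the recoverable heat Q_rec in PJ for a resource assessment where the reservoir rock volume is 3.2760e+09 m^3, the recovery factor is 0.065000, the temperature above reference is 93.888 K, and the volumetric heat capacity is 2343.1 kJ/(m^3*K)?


Step 1: Q_s = Vr*rhoc*dT/1e12 = 3.2760e+09*2343.1*93.888/1e12 = 720.6839 PJ
Step 2: Q_rec = Q_s * RF = 720.6839 * 0.065 = 46.844 PJ
Q_rec = 46.844 PJ


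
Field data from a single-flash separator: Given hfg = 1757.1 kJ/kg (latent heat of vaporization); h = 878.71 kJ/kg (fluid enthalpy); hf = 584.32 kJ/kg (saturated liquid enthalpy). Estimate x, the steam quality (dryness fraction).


x = (h - hf) / hfg
x = (878.71 - 584.32) / 1757.1
x = 0.16754


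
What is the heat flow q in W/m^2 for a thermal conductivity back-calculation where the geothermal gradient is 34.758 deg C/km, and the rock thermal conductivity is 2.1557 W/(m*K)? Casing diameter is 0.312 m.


q = k * grad / 1000
q = 2.1557 * 34.758 / 1000
q = 0.074928 W/m^2


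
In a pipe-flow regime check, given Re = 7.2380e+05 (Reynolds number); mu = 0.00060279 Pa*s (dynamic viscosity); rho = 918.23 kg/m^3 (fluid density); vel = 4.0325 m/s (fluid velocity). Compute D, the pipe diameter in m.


D = Re * mu / (rho * vel)
D = 7.2380e+05 * 0.00060279 / (918.23 * 4.0325)
D = 0.11783 m


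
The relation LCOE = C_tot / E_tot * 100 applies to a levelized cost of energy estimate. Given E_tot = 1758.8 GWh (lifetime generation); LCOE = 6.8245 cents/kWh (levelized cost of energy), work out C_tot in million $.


C_tot = LCOE / 100 * E_tot
C_tot = 6.8245 / 100 * 1758.8
C_tot = 120.03 million $


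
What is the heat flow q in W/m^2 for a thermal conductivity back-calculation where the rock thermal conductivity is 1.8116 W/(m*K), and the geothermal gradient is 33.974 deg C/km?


q = k * grad / 1000
q = 1.8116 * 33.974 / 1000
q = 0.061547 W/m^2


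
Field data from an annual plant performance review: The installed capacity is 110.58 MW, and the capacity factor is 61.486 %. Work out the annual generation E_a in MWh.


E_a = CF / 100 * cap * 8760
E_a = 61.486 / 100 * 110.58 * 8760
E_a = 5.9560e+05 MWh


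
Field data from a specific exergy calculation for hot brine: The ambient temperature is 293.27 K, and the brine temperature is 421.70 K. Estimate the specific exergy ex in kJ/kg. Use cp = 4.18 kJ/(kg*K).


ex = cp * ((T_b - T_0) - T_0 * ln(T_b/T_0))
ex = 4.18 * ((421.70 - 293.27) - 293.27 * ln(421.70/293.27))
ex = 91.601 kJ/kg


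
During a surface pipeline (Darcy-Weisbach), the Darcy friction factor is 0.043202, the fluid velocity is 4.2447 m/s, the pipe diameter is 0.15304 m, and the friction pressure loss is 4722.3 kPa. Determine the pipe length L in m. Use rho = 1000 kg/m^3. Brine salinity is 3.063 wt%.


L = dP*1000*D / (f*rho*vel^2/2)
L = 4722.3*1000*0.15304 / (0.043202*1000*4.2447^2/2)
L = 1856.9 m


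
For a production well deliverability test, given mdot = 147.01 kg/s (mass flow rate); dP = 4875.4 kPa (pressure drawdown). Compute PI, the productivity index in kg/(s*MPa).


PI = mdot * 1000 / dP
PI = 147.01 * 1000 / 4875.4
PI = 30.153 kg/(s*MPa)


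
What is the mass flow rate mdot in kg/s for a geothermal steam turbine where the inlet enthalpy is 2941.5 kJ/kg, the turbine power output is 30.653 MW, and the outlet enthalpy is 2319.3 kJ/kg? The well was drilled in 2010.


mdot = P * 1000 / (h_in - h_out)
mdot = 30.653 * 1000 / (2941.5 - 2319.3)
mdot = 49.266 kg/s


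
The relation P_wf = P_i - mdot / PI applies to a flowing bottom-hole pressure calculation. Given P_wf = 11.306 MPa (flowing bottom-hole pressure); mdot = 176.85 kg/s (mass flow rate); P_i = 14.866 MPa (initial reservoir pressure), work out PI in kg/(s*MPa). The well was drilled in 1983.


PI = mdot / (P_i - P_wf)
PI = 176.85 / (14.866 - 11.306)
PI = 49.677 kg/(s*MPa)


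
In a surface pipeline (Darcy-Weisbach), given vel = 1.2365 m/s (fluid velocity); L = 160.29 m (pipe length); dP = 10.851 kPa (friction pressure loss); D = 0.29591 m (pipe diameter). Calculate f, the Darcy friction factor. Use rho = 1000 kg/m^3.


f = dP*1000 / ((L/D)*(rho*vel^2/2))
f = 10.851*1000 / ((160.29/0.29591)*(1000*1.2365^2/2))
f = 0.026204


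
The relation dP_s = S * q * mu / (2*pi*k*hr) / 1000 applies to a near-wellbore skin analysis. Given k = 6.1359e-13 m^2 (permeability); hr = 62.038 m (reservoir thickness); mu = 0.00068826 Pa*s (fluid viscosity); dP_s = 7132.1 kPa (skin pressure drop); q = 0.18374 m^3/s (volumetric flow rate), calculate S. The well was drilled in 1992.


S = dP_s * 1000 * 2*pi*k*hr / (q*mu)
S = 7132.1 * 1000 * 2*pi*6.1359e-13*62.038 / (0.18374*0.00068826)
S = 13.489


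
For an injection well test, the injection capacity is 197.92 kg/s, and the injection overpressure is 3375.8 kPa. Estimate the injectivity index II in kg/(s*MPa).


II = mdot * 1000 / dP
II = 197.92 * 1000 / 3375.8
II = 58.629 kg/(s*MPa)


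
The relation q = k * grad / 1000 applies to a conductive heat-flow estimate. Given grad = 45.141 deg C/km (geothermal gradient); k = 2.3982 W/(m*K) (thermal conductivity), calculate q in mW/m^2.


q = k * grad / 1000
q = 2.3982 * 45.141 / 1000
q = 0.1082571 W/m^2
Convert: 0.1082571 W/m^2 * 1000.0 = 108.26 mW/m^2
q = 108.26 mW/m^2


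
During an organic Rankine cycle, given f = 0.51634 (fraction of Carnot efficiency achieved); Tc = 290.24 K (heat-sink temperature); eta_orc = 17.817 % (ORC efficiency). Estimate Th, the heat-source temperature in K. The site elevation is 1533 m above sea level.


Th = Tc / (1 - (eta_orc/100)/f)
Th = 290.24 / (1 - (17.817/100)/0.51634)
Th = 443.16 K


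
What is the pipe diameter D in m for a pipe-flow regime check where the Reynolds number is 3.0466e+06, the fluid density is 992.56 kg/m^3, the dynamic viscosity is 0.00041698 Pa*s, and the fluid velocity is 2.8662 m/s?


D = Re * mu / (rho * vel)
D = 3.0466e+06 * 0.00041698 / (992.56 * 2.8662)
D = 0.44655 m


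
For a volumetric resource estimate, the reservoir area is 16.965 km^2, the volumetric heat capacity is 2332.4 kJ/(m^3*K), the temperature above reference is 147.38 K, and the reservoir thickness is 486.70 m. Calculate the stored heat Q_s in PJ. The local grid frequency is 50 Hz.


Step 1: Vr = A*1e6*hr = 16.965*1e6*486.7 = 8.256866e+09 m^3
Step 2: Q_s = Vr*rhoc*dT/1e12 = 8.256866e+09*2332.4*147.38/1e12 = 2838.3 PJ
Q_s = 2838.3 PJ


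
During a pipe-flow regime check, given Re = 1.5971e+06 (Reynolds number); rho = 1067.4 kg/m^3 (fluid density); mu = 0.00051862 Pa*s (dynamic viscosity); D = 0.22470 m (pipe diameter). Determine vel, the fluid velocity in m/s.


vel = Re * mu / (rho * D)
vel = 1.5971e+06 * 0.00051862 / (1067.4 * 0.22470)
vel = 3.4534 m/s


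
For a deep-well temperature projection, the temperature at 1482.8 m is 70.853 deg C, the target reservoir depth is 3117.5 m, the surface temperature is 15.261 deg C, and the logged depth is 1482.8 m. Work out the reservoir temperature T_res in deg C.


Step 1: grad = (T_d1 - T_surf)/d1 * 1000 = (70.853 - 15.261)/1482.8 * 1000 = 37.49123 deg C/km
Step 2: T_res = T_surf + grad*d2/1000 = 15.261 + 37.49123*3117.5/1000 = 132.14 deg C
T_res = 132.14 deg C


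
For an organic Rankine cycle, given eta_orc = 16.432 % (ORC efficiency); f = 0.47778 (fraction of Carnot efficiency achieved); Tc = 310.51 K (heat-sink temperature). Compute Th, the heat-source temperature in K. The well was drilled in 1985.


Th = Tc / (1 - (eta_orc/100)/f)
Th = 310.51 / (1 - (16.432/100)/0.47778)
Th = 473.28 K


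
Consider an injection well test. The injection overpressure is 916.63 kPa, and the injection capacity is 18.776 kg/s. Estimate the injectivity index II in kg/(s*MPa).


II = mdot * 1000 / dP
II = 18.776 * 1000 / 916.63
II = 20.484 kg/(s*MPa)


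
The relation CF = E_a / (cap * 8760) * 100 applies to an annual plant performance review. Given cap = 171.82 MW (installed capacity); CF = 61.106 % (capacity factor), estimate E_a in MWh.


E_a = CF / 100 * cap * 8760
E_a = 61.106 / 100 * 171.82 * 8760
E_a = 9.1973e+05 MWh


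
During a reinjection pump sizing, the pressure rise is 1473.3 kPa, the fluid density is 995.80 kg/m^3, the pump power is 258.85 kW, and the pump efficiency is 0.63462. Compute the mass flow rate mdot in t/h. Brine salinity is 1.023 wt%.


mdot = P_pump * rho * eta / dP
mdot = 258.85 * 995.80 * 0.63462 / 1473.3
mdot = 111.0306 kg/s
Convert: 111.0306 kg/s * 3.6 = 399.71 t/h
mdot = 399.71 t/h


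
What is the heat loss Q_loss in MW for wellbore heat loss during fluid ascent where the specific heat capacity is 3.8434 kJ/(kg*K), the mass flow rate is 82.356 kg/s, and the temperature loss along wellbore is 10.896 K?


Q_loss = mdot * cp * dT
Q_loss = 82.356 * 3.8434 * 10.896
Q_loss = 3448.879 kW
Convert: 3448.879 kW * 0.001 = 3.4489 MW
Q_loss = 3.4489 MW


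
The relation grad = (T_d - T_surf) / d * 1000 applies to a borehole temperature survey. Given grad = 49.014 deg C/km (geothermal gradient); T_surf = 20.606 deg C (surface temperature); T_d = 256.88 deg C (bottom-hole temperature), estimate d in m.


d = (T_d - T_surf) / grad * 1000
d = (256.88 - 20.606) / 49.014 * 1000
d = 4820.5 m


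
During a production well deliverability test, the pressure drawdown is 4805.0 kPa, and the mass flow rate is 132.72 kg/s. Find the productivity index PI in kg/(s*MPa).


PI = mdot * 1000 / dP
PI = 132.72 * 1000 / 4805.0
PI = 27.621 kg/(s*MPa)


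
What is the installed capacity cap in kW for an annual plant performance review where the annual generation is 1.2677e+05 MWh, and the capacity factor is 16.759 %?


cap = E_a / (CF/100 * 8760)
cap = 1.2677e+05 / (16.759/100 * 8760)
cap = 86.35039 MW
Convert: 86.35039 MW * 1000.0 = 86350 kW
cap = 86350 kW


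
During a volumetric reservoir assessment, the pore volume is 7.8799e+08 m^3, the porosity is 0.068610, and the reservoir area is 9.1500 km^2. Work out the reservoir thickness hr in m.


hr = Vp / (A * 1e6 * phi)
hr = 7.8799e+08 / (9.1500 * 1e6 * 0.068610)
hr = 1255.2 m


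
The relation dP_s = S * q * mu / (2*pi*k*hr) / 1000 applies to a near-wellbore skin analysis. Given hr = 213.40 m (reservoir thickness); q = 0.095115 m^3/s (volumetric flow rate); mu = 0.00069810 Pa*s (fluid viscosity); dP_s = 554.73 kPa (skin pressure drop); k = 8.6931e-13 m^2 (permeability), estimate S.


S = dP_s * 1000 * 2*pi*k*hr / (q*mu)
S = 554.73 * 1000 * 2*pi*8.6931e-13*213.40 / (0.095115*0.00069810)
S = 9.7379


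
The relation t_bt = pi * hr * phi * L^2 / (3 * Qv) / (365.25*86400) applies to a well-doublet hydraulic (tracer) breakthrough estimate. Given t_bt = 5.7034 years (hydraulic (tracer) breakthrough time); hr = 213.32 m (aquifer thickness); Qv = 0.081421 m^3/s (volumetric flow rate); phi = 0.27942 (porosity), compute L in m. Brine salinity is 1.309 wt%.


L = sqrt(t_bt*365.25*86400*3*Qv / (pi*hr*phi))
L = sqrt(5.7034*365.25*86400*3*0.081421 / (pi*213.32*0.27942))
L = 484.54 m


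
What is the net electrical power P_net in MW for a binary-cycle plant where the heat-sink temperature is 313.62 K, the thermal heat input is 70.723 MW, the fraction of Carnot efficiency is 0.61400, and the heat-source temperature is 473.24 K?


Step 1: eta = (1 - Tc/Th)*f = (1 - 313.62/473.24)*0.614 = 0.2070972
Step 2: P_net = eta * Q_in = 0.2070972 * 70.723 = 14.647 MW
P_net = 14.647 MW


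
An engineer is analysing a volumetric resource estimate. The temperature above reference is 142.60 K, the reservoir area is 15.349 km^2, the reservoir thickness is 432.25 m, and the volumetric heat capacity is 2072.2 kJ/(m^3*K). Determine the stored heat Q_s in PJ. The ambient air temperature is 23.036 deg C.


Step 1: Vr = A*1e6*hr = 15.349*1e6*432.25 = 6.634605e+09 m^3
Step 2: Q_s = Vr*rhoc*dT/1e12 = 6.634605e+09*2072.2*142.6/1e12 = 1960.5 PJ
Q_s = 1960.5 PJ


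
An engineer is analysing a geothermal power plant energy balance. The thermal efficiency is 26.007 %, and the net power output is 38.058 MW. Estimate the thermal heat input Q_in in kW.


Q_in = W_net / (eta / 100)
Q_in = 38.058 / (26.007 / 100)
Q_in = 146.3375 MW
Convert: 146.3375 MW * 1000.0 = 1.4634e+05 kW
Q_in = 1.4634e+05 kW


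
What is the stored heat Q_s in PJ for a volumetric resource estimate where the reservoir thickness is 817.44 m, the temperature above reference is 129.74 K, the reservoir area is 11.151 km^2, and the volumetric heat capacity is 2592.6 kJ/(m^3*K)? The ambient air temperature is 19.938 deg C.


Step 1: Vr = A*1e6*hr = 11.151*1e6*817.44 = 9.115273e+09 m^3
Step 2: Q_s = Vr*rhoc*dT/1e12 = 9.115273e+09*2592.6*129.74/1e12 = 3066.0 PJ
Q_s = 3066.0 PJ


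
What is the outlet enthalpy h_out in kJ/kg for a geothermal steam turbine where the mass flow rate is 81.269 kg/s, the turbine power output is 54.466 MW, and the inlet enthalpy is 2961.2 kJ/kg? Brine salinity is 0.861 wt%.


h_out = h_in - P * 1000 / mdot
h_out = 2961.2 - 54.466 * 1000 / 81.269
h_out = 2291.0 kJ/kg


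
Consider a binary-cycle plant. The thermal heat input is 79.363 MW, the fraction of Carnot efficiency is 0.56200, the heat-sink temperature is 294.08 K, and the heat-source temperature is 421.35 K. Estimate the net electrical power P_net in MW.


Step 1: eta = (1 - Tc/Th)*f = (1 - 294.08/421.35)*0.562 = 0.1697537
Step 2: P_net = eta * Q_in = 0.1697537 * 79.363 = 13.472 MW
P_net = 13.472 MW


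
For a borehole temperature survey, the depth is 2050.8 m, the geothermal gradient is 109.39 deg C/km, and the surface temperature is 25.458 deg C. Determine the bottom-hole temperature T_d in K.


T_d = T_surf + grad * d / 1000
T_d = 25.458 + 109.39 * 2050.8 / 1000
T_d = 249.7950 deg C
Convert to K: 249.7950 + 273.15 = 522.94 K
T_d = 522.94 K


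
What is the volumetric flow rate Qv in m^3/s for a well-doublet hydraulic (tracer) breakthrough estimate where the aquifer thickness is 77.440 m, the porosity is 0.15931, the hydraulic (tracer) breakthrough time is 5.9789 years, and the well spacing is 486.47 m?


Qv = pi*hr*phi*L^2 / (3*t_bt*365.25*86400)
Qv = pi*77.440*0.15931*486.47^2 / (3*5.9789*365.25*86400)
Qv = 0.016204 m^3/s


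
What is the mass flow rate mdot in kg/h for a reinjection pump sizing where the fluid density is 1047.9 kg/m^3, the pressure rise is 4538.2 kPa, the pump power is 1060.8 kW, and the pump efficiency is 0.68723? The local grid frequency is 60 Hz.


mdot = P_pump * rho * eta / dP
mdot = 1060.8 * 1047.9 * 0.68723 / 4538.2
mdot = 168.3340 kg/s
Convert: 168.3340 kg/s * 3600.0 = 6.0600e+05 kg/h
mdot = 6.0600e+05 kg/h


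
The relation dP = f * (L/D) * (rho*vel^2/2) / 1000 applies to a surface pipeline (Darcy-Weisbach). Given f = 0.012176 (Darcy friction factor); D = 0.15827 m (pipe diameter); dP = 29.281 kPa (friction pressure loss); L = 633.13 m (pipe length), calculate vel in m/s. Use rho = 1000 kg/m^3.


vel = sqrt(dP*1000*2*D / (f*L*rho))
vel = sqrt(29.281*1000*2*0.15827 / (0.012176*633.13*1000))
vel = 1.0965 m/s


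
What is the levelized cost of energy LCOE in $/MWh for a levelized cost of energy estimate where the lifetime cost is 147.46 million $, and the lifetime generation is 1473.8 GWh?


LCOE = C_tot / E_tot * 100
LCOE = 147.46 / 1473.8 * 100
LCOE = 10.00543 cents/kWh
Convert: 10.00543 cents/kWh * 10.0 = 100.05 $/MWh
LCOE = 100.05 $/MWh


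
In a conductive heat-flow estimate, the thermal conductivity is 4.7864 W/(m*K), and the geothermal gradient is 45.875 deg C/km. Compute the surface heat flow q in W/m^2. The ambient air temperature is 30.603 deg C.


q = k * grad / 1000
q = 4.7864 * 45.875 / 1000
q = 0.21958 W/m^2


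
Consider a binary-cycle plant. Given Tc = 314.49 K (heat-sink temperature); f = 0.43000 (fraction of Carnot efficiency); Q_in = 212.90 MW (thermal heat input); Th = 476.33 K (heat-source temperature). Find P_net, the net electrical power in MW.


Step 1: eta = (1 - Tc/Th)*f = (1 - 314.49/476.33)*0.43 = 0.1460987
Step 2: P_net = eta * Q_in = 0.1460987 * 212.9 = 31.104 MW
P_net = 31.104 MW


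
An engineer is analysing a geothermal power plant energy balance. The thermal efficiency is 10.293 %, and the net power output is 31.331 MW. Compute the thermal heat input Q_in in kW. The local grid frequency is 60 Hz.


Q_in = W_net / (eta / 100)
Q_in = 31.331 / (10.293 / 100)
Q_in = 304.3913 MW
Convert: 304.3913 MW * 1000.0 = 3.0439e+05 kW
Q_in = 3.0439e+05 kW


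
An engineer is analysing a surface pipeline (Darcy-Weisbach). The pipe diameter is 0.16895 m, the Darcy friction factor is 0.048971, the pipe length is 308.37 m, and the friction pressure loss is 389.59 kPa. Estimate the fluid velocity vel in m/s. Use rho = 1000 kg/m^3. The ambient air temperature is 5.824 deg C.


vel = sqrt(dP*1000*2*D / (f*L*rho))
vel = sqrt(389.59*1000*2*0.16895 / (0.048971*308.37*1000))
vel = 2.9525 m/s


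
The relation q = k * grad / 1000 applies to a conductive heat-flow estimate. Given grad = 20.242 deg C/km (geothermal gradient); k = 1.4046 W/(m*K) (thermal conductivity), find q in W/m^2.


q = k * grad / 1000
q = 1.4046 * 20.242 / 1000
q = 0.028432 W/m^2


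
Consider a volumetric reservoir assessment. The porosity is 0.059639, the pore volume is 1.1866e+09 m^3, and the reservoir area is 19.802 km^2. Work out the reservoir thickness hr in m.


hr = Vp / (A * 1e6 * phi)
hr = 1.1866e+09 / (19.802 * 1e6 * 0.059639)
hr = 1004.8 m


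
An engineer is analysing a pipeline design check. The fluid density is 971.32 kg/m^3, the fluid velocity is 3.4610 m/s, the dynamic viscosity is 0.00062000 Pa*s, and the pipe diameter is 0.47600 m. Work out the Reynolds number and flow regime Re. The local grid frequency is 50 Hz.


Step 1: Re = rho*vel*D/mu = 971.32*3.461*0.476/0.00062 = 2.5809e+06
Step 2: Re = 2.5809e+06 > 4000, so flow is turbulent.
Re = 2.5809e+06 (turbulent)


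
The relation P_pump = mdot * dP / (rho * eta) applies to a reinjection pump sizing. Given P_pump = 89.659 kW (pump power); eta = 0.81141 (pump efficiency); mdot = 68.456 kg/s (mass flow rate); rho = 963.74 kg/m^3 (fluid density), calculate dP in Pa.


dP = P_pump * rho * eta / mdot
dP = 89.659 * 963.74 * 0.81141 / 68.456
dP = 1024.195 kPa
Convert: 1024.195 kPa * 1000.0 = 1.0242e+06 Pa
dP = 1.0242e+06 Pa


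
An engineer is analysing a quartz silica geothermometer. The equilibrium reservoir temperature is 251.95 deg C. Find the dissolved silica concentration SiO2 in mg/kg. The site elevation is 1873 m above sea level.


SiO2 = 10^(5.19 - 1309/(T_eq + 273.15))
SiO2 = 10^(5.19 - 1309/(251.95 + 273.15))
SiO2 = 497.90 mg/kg


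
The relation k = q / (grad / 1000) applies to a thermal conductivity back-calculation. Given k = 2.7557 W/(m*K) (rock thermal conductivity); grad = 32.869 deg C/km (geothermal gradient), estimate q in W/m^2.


q = k * grad / 1000
q = 2.7557 * 32.869 / 1000
q = 0.090577 W/m^2


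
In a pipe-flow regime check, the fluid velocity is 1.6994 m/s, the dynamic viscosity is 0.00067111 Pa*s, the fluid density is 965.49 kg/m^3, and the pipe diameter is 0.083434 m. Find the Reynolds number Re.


Re = rho * vel * D / mu
Re = 965.49 * 1.6994 * 0.083434 / 0.00067111
Re = 2.0398e+05


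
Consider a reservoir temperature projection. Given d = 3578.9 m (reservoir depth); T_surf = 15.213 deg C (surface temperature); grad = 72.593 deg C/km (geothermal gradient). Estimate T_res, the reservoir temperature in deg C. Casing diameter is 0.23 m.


T_res = T_surf + grad * d / 1000
T_res = 15.213 + 72.593 * 3578.9 / 1000
T_res = 275.02 deg C


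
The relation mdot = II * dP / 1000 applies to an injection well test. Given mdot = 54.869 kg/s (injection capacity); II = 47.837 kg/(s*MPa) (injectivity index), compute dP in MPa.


dP = mdot * 1000 / II
dP = 54.869 * 1000 / 47.837
dP = 1146.999 kPa
Convert: 1146.999 kPa * 0.001 = 1.1470 MPa
dP = 1.1470 MPa


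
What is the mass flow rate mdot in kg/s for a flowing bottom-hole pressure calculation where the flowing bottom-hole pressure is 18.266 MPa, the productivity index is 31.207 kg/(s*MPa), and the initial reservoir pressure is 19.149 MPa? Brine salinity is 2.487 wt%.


mdot = (P_i - P_wf) * PI
mdot = (19.149 - 18.266) * 31.207
mdot = 27.556 kg/s


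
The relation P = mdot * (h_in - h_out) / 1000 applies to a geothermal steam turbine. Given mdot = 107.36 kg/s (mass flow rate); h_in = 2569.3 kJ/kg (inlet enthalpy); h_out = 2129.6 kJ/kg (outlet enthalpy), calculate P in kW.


P = mdot * (h_in - h_out) / 1000
P = 107.36 * (2569.3 - 2129.6) / 1000
P = 47.20619 MW
Convert: 47.20619 MW * 1000.0 = 47206 kW
P = 47206 kW


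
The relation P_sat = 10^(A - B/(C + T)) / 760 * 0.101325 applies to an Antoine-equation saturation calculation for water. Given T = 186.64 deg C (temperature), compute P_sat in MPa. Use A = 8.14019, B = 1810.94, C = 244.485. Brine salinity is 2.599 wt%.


P_sat = 10^(A - B/(C + T)) / 760 * 0.101325
P_sat = 10^(8.14019 - 1810.94/(244.485 + 186.64)) / 760 * 0.101325
P_sat = 1.1604 MPa


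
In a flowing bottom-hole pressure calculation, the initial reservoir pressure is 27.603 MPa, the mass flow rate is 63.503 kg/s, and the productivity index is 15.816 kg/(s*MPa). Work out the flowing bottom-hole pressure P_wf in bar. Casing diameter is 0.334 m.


P_wf = P_i - mdot / PI
P_wf = 27.603 - 63.503 / 15.816
P_wf = 23.58789 MPa
Convert: 23.58789 MPa * 10.0 = 235.88 bar
P_wf = 235.88 bar


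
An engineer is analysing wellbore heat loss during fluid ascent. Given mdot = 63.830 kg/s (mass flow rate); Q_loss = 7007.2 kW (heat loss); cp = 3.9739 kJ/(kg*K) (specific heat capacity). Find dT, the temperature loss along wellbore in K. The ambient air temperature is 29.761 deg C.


dT = Q_loss / (mdot * cp)
dT = 7007.2 / (63.830 * 3.9739)
dT = 27.625 K


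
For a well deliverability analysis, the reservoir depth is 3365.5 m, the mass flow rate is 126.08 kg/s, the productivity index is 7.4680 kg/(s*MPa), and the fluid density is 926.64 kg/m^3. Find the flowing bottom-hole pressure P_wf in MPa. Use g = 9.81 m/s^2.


Step 1: P_i = rho*g*h/1e6 = 926.64*9.81*3365.5/1e6 = 30.59353 MPa
Step 2: P_wf = P_i - mdot/PI = 30.59353 - 126.08/7.468 = 13.711 MPa
P_wf = 13.711 MPa


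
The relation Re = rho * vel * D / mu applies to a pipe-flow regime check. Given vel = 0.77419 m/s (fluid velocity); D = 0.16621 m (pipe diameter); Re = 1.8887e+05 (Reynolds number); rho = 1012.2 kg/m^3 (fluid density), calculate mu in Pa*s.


mu = rho * vel * D / Re
mu = 1012.2 * 0.77419 * 0.16621 / 1.8887e+05
mu = 0.00068962 Pa*s


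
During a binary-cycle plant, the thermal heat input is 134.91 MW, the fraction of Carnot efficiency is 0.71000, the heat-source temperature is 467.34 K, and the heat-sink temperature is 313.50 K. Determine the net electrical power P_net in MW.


Step 1: eta = (1 - Tc/Th)*f = (1 - 313.5/467.34)*0.71 = 0.2337193
Step 2: P_net = eta * Q_in = 0.2337193 * 134.91 = 31.531 MW
P_net = 31.531 MW


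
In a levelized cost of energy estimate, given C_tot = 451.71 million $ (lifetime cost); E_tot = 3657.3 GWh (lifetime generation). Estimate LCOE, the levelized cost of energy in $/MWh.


LCOE = C_tot / E_tot * 100
LCOE = 451.71 / 3657.3 * 100
LCOE = 12.35091 cents/kWh
Convert: 12.35091 cents/kWh * 10.0 = 123.51 $/MWh
LCOE = 123.51 $/MWh


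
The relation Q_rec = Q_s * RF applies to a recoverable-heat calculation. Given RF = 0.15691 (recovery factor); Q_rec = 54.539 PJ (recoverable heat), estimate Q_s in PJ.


Q_s = Q_rec / RF
Q_s = 54.539 / 0.15691
Q_s = 347.58 PJ


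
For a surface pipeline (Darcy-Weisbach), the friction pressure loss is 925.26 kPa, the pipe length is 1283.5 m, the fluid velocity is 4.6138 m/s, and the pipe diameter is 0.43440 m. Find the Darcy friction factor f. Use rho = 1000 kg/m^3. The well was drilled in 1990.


f = dP*1000 / ((L/D)*(rho*vel^2/2))
f = 925.26*1000 / ((1283.5/0.43440)*(1000*4.6138^2/2))
f = 0.029422


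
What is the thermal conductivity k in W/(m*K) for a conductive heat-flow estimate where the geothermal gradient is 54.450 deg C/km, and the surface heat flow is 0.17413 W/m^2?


k = q * 1000 / grad
k = 0.17413 * 1000 / 54.450
k = 3.1980 W/(m*K)


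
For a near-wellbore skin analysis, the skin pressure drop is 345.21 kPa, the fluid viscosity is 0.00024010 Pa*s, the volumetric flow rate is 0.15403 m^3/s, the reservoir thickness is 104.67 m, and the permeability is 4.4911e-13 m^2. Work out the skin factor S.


S = dP_s * 1000 * 2*pi*k*hr / (q*mu)
S = 345.21 * 1000 * 2*pi*4.4911e-13*104.67 / (0.15403*0.00024010)
S = 2.7570


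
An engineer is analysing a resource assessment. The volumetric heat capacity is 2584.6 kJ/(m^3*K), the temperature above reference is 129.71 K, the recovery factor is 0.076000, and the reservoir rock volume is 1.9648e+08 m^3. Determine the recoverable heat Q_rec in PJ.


Step 1: Q_s = Vr*rhoc*dT/1e12 = 1.9648e+08*2584.6*129.71/1e12 = 65.86962 PJ
Step 2: Q_rec = Q_s * RF = 65.86962 * 0.076 = 5.0061 PJ
Q_rec = 5.0061 PJ


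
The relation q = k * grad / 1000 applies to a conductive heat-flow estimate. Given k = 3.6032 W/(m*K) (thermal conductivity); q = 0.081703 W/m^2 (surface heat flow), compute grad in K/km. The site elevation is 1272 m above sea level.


grad = q * 1000 / k
grad = 0.081703 * 1000 / 3.6032
grad = 22.67512 deg C/km
Convert: 22.67512 deg C/km * 1.0 = 22.675 K/km
grad = 22.675 K/km


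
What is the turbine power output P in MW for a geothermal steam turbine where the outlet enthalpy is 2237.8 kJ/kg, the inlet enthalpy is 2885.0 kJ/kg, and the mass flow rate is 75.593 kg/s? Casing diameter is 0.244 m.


P = mdot * (h_in - h_out) / 1000
P = 75.593 * (2885.0 - 2237.8) / 1000
P = 48.924 MW


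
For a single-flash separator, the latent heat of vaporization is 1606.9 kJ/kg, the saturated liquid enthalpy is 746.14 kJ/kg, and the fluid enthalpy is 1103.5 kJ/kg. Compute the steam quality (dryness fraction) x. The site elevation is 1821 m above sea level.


x = (h - hf) / hfg
x = (1103.5 - 746.14) / 1606.9
x = 0.22239


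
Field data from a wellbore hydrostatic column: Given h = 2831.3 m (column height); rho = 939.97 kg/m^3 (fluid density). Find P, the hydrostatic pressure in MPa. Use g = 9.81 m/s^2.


P = rho * g * h / 1e6
P = 939.97 * 9.81 * 2831.3 / 1e6
P = 26.108 MPa


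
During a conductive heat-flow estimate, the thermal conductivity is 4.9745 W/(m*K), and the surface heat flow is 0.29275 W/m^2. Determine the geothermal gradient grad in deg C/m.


grad = q * 1000 / k
grad = 0.29275 * 1000 / 4.9745
grad = 58.85014 deg C/km
Convert: 58.85014 deg C/km * 0.001 = 0.058850 deg C/m
grad = 0.058850 deg C/m


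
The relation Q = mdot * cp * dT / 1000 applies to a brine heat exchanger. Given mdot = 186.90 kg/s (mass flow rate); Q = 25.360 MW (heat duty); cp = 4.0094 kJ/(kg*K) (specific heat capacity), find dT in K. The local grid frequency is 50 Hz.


dT = Q * 1000 / (mdot * cp)
dT = 25.360 * 1000 / (186.90 * 4.0094)
dT = 33.842 K


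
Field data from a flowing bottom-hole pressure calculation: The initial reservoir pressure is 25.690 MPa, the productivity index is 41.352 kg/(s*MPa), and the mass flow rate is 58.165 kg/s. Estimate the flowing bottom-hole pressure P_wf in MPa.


P_wf = P_i - mdot / PI
P_wf = 25.690 - 58.165 / 41.352
P_wf = 24.283 MPa


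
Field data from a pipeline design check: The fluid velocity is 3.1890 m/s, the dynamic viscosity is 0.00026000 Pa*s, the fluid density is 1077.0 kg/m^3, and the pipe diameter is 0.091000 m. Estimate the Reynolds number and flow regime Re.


Step 1: Re = rho*vel*D/mu = 1077.0*3.189*0.091/0.00026 = 1.2021e+06
Step 2: Re = 1.2021e+06 > 4000, so flow is turbulent.
Re = 1.2021e+06 (turbulent)


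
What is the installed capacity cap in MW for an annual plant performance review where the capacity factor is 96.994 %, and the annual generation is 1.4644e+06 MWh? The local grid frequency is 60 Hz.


cap = E_a / (CF/100 * 8760)
cap = 1.4644e+06 / (96.994/100 * 8760)
cap = 172.35 MW


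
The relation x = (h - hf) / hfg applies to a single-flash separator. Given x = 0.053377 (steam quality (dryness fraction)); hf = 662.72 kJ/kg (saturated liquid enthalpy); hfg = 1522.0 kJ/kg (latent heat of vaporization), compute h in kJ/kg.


h = hf + x * hfg
h = 662.72 + 0.053377 * 1522.0
h = 743.96 kJ/kg


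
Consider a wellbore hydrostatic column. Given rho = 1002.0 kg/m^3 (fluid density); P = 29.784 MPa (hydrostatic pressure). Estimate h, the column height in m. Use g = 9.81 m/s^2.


h = P * 1e6 / (g * rho)
h = 29.784 * 1e6 / (9.81 * 1002.0)
h = 3030.0 m


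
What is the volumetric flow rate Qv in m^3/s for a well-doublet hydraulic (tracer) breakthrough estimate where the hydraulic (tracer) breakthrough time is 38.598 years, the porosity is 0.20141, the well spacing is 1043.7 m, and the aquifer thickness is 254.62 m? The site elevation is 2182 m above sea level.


Qv = pi*hr*phi*L^2 / (3*t_bt*365.25*86400)
Qv = pi*254.62*0.20141*1043.7^2 / (3*38.598*365.25*86400)
Qv = 0.048027 m^3/s


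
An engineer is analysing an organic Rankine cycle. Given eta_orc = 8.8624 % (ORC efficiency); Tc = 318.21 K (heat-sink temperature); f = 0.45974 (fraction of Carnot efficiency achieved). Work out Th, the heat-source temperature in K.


Th = Tc / (1 - (eta_orc/100)/f)
Th = 318.21 / (1 - (8.8624/100)/0.45974)
Th = 394.20 K


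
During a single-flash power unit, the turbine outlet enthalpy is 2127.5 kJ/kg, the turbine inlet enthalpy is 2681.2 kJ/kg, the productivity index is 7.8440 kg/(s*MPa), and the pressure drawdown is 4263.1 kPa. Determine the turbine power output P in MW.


Step 1: mdot = PI * dP / 1000 = 7.844 * 4263.1 / 1000 = 33.43976 kg/s
Step 2: P = mdot*(h_in - h_out)/1000 = 33.43976*(2681.2 - 2127.5)/1000 = 18.516 MW
P = 18.516 MW


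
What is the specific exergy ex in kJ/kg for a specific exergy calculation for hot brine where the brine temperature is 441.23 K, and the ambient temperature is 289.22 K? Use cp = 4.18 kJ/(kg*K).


ex = cp * ((T_b - T_0) - T_0 * ln(T_b/T_0))
ex = 4.18 * ((441.23 - 289.22) - 289.22 * ln(441.23/289.22))
ex = 124.77 kJ/kg


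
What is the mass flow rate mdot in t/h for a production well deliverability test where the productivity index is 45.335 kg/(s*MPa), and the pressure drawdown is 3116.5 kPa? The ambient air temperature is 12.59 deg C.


mdot = PI * dP / 1000
mdot = 45.335 * 3116.5 / 1000
mdot = 141.2865 kg/s
Convert: 141.2865 kg/s * 3.6 = 508.63 t/h
mdot = 508.63 t/h


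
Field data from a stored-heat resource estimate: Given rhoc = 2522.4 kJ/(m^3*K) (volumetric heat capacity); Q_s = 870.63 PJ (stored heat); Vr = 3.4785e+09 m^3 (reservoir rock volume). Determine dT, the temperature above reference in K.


dT = Q_s * 1e12 / (Vr * rhoc)
dT = 870.63 * 1e12 / (3.4785e+09 * 2522.4)
dT = 99.226 K


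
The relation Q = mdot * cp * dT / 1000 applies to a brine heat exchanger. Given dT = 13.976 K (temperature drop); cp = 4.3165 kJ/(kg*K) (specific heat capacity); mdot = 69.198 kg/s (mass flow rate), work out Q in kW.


Q = mdot * cp * dT / 1000
Q = 69.198 * 4.3165 * 13.976 / 1000
Q = 4.174536 MW
Convert: 4.174536 MW * 1000.0 = 4174.5 kW
Q = 4174.5 kW


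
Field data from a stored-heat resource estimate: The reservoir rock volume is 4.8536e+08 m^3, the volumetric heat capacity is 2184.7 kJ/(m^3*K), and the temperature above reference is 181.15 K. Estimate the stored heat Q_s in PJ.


Q_s = Vr * rhoc * dT / 1e12
Q_s = 4.8536e+08 * 2184.7 * 181.15 / 1e12
Q_s = 192.09 PJ


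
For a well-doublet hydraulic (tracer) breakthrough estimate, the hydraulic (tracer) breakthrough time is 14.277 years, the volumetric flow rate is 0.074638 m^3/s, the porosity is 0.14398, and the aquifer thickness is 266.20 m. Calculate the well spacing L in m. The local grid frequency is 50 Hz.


L = sqrt(t_bt*365.25*86400*3*Qv / (pi*hr*phi))
L = sqrt(14.277*365.25*86400*3*0.074638 / (pi*266.20*0.14398))
L = 915.34 m


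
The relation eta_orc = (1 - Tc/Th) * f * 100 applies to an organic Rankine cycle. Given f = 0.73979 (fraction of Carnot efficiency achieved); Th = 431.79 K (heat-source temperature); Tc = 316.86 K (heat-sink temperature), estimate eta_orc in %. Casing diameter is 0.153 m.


eta_orc = (1 - Tc/Th) * f * 100
eta_orc = (1 - 316.86/431.79) * 0.73979 * 100
eta_orc = 19.691 %


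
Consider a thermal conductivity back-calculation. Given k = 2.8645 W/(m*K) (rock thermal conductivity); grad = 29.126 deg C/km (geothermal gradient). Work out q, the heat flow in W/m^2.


q = k * grad / 1000
q = 2.8645 * 29.126 / 1000
q = 0.083431 W/m^2


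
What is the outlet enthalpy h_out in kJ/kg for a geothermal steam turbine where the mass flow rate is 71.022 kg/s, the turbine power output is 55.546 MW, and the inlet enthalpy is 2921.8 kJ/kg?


h_out = h_in - P * 1000 / mdot
h_out = 2921.8 - 55.546 * 1000 / 71.022
h_out = 2139.7 kJ/kg


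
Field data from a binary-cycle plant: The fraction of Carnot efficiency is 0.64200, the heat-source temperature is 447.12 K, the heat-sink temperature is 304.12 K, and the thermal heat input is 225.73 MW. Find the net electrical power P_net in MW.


Step 1: eta = (1 - Tc/Th)*f = (1 - 304.12/447.12)*0.642 = 0.2053274
Step 2: P_net = eta * Q_in = 0.2053274 * 225.73 = 46.349 MW
P_net = 46.349 MW


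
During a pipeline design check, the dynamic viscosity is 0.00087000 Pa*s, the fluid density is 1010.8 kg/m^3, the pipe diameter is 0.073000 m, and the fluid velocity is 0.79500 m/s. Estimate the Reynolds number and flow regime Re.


Step 1: Re = rho*vel*D/mu = 1010.8*0.795*0.073/0.00087 = 67427
Step 2: Re = 67427 > 4000, so flow is turbulent.
Re = 67427 (turbulent)


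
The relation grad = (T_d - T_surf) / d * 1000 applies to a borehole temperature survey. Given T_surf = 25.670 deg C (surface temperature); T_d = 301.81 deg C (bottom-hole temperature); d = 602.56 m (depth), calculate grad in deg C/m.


grad = (T_d - T_surf) / d * 1000
grad = (301.81 - 25.670) / 602.56 * 1000
grad = 458.2780 deg C/km
Convert: 458.2780 deg C/km * 0.001 = 0.45828 deg C/m
grad = 0.45828 deg C/m


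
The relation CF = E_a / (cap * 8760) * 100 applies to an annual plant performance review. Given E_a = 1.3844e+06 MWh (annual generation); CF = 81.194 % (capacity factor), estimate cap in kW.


cap = E_a / (CF/100 * 8760)
cap = 1.3844e+06 / (81.194/100 * 8760)
cap = 194.6407 MW
Convert: 194.6407 MW * 1000.0 = 1.9464e+05 kW
cap = 1.9464e+05 kW


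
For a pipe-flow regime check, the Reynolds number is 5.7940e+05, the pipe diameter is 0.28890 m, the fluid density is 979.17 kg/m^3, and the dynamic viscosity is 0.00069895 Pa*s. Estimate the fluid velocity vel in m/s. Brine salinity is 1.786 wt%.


vel = Re * mu / (rho * D)
vel = 5.7940e+05 * 0.00069895 / (979.17 * 0.28890)
vel = 1.4316 m/s


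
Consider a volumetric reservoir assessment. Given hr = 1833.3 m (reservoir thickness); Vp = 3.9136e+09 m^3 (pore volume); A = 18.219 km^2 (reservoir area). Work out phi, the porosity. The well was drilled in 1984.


phi = Vp / (A * 1e6 * hr)
phi = 3.9136e+09 / (18.219 * 1e6 * 1833.3)
phi = 0.11717


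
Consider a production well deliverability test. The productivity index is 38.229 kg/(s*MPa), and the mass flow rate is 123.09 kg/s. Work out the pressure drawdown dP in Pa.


dP = mdot * 1000 / PI
dP = 123.09 * 1000 / 38.229
dP = 3219.807 kPa
Convert: 3219.807 kPa * 1000.0 = 3.2198e+06 Pa
dP = 3.2198e+06 Pa


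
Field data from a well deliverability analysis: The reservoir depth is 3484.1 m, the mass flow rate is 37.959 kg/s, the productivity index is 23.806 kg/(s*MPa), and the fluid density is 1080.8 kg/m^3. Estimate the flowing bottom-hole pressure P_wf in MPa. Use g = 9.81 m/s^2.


Step 1: P_i = rho*g*h/1e6 = 1080.8*9.81*3484.1/1e6 = 36.94069 MPa
Step 2: P_wf = P_i - mdot/PI = 36.94069 - 37.959/23.806 = 35.346 MPa
P_wf = 35.346 MPa


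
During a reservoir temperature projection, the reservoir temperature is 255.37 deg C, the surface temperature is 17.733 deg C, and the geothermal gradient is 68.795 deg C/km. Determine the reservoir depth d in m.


d = (T_res - T_surf) / grad * 1000
d = (255.37 - 17.733) / 68.795 * 1000
d = 3454.3 m


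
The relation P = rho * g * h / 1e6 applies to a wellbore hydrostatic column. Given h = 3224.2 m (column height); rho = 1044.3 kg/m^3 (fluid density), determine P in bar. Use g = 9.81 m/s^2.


P = rho * g * h / 1e6
P = 1044.3 * 9.81 * 3224.2 / 1e6
P = 33.03058 MPa
Convert: 33.03058 MPa * 10.0 = 330.31 bar
P = 330.31 bar


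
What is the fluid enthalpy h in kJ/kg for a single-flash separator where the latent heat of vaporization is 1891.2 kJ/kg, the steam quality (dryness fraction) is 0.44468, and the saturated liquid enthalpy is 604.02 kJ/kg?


h = hf + x * hfg
h = 604.02 + 0.44468 * 1891.2
h = 1445.0 kJ/kg


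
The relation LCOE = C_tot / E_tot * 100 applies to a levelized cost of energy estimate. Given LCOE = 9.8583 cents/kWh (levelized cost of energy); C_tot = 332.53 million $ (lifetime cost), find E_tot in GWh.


E_tot = C_tot / LCOE * 100
E_tot = 332.53 / 9.8583 * 100
E_tot = 3373.1 GWh


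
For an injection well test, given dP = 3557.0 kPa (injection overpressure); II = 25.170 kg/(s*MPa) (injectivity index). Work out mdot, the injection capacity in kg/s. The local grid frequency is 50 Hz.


mdot = II * dP / 1000
mdot = 25.170 * 3557.0 / 1000
mdot = 89.530 kg/s


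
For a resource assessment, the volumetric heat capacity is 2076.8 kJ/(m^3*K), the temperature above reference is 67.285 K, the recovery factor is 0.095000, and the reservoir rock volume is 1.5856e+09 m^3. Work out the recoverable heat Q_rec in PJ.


Step 1: Q_s = Vr*rhoc*dT/1e12 = 1.5856e+09*2076.8*67.285/1e12 = 221.5678 PJ
Step 2: Q_rec = Q_s * RF = 221.5678 * 0.095 = 21.049 PJ
Q_rec = 21.049 PJ


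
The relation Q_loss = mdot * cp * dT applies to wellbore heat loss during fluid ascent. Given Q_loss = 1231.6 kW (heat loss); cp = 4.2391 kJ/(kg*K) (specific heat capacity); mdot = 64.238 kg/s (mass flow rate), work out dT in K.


dT = Q_loss / (mdot * cp)
dT = 1231.6 / (64.238 * 4.2391)
dT = 4.5228 K


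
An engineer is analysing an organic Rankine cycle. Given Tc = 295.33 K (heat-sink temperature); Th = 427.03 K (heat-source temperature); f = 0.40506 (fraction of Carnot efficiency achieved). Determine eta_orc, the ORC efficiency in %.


eta_orc = (1 - Tc/Th) * f * 100
eta_orc = (1 - 295.33/427.03) * 0.40506 * 100
eta_orc = 12.492 %


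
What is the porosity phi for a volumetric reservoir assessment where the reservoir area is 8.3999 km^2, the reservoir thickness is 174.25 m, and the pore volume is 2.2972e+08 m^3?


phi = Vp / (A * 1e6 * hr)
phi = 2.2972e+08 / (8.3999 * 1e6 * 174.25)
phi = 0.15695


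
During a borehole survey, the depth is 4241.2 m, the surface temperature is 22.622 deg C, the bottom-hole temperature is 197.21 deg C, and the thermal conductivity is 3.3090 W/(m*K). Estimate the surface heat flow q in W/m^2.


Step 1: grad = (T_d - T_surf)/d * 1000 = (197.21 - 22.622)/4241.2 * 1000 = 41.16476 deg C/km
Step 2: q = k * grad / 1000 = 3.309 * 41.16476 / 1000 = 0.13621 W/m^2
q = 0.13621 W/m^2


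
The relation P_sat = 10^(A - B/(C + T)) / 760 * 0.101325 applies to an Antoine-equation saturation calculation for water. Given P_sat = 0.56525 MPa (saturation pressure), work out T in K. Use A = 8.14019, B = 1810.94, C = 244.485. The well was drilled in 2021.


T = B / (A - log10(P_sat * 760 / 0.101325)) - C
T = 1810.94 / (8.14019 - log10(0.56525 * 760 / 0.101325)) - 244.485
T = 156.8000 deg C
Convert to K: 156.8000 + 273.15 = 429.95 K
T = 429.95 K


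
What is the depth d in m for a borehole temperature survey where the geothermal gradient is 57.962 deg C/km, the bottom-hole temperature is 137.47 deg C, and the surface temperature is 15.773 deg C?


d = (T_d - T_surf) / grad * 1000
d = (137.47 - 15.773) / 57.962 * 1000
d = 2099.6 m
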